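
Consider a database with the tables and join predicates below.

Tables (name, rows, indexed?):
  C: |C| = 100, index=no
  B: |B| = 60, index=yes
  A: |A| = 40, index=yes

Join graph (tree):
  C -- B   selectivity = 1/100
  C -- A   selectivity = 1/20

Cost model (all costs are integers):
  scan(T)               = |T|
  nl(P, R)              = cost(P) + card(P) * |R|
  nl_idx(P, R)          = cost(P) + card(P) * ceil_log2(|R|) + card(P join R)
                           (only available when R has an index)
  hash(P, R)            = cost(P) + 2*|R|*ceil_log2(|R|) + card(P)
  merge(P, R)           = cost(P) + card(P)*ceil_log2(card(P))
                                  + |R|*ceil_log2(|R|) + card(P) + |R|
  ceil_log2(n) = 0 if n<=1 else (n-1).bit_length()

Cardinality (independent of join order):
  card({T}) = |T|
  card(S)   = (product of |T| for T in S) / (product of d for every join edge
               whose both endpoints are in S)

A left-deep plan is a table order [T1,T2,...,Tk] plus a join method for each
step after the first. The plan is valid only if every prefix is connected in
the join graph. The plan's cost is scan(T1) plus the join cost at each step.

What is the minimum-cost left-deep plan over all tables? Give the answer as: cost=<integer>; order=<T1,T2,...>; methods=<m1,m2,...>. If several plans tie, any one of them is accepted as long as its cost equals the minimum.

cost=1240; order=C,B,A; methods=nl_idx,nl_idx

Selinger DP (subsets sized 1..n):
  {C}: scan cost=100, card=100
  {B}: scan cost=60, card=60
  {A}: scan cost=40, card=40
  {BC}: card=60; try (B,nl_idx)→760, (B,hash)→920, (C,merge)→1280, (B,merge)→1320, (C,hash)→1520, (C,nl)→6060 …(+1); best=760 via (B,nl_idx)
  {AC}: card=200; try (A,hash)→680, (A,nl_idx)→900, (C,merge)→1120, (A,merge)→1180, (C,hash)→1480, (C,nl)→4040 …(+1); best=680 via (A,hash)
  {ABC}: card=120; try (A,nl_idx)→1240, (A,hash)→1300, (A,merge)→1460, (B,hash)→1600, (B,nl_idx)→2000, (B,merge)→2900 …(+2); best=1240 via (A,nl_idx)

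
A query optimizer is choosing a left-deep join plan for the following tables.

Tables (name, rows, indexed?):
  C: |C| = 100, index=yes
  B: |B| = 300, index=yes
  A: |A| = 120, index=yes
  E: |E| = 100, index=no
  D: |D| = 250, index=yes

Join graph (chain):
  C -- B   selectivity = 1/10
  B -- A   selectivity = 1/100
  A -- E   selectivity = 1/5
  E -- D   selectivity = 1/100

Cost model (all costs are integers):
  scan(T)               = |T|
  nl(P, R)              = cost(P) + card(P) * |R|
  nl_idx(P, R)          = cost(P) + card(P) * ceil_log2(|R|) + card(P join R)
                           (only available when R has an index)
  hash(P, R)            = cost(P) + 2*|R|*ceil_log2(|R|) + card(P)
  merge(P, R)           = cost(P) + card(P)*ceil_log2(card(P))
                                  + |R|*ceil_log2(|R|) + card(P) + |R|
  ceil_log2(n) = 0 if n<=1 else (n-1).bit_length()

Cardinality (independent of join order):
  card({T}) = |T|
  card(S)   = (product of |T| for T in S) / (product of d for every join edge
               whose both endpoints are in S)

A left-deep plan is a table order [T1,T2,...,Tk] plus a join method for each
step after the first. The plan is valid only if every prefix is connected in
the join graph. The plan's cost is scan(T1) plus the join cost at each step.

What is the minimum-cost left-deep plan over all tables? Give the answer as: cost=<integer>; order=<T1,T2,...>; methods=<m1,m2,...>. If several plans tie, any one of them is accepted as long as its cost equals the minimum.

Selinger DP (subsets sized 1..n):
  {C}: scan cost=100, card=100
  {B}: scan cost=300, card=300
  {A}: scan cost=120, card=120
  {E}: scan cost=100, card=100
  {D}: scan cost=250, card=250
  {BC}: card=3000; try (C,hash)→2000, (B,merge)→3900, (B,nl_idx)→4000, (C,merge)→4100, (C,nl_idx)→5400, (B,hash)→5600 …(+2); best=2000 via (C,hash)
  {AB}: card=360; try (B,nl_idx)→1560, (A,hash)→2280, (A,nl_idx)→2760, (B,merge)→4080, (A,merge)→4260, (B,hash)→5640 …(+2); best=1560 via (B,nl_idx)
  {AE}: card=2400; try (E,hash)→1640, (A,merge)→1860, (E,merge)→1880, (A,hash)→1880, (A,nl_idx)→3200, (A,nl)→12100 …(+1); best=1640 via (E,hash)
  {DE}: card=250; try (D,nl_idx)→1150, (E,hash)→1900, (D,merge)→3150, (E,merge)→3300, (D,hash)→4200, (D,nl)→25100 …(+1); best=1150 via (D,nl_idx)
  {ABC}: card=3600; try (C,hash)→3320, (C,merge)→5960, (A,hash)→6680, (C,nl_idx)→7680, (A,nl_idx)→26600, (C,nl)→37560 …(+2); best=3320 via (C,hash)
  {ABE}: card=7200; try (E,hash)→3320, (E,merge)→5960, (B,hash)→9440, (B,nl_idx)→30440, (B,merge)→35840, (E,nl)→37560 …(+1); best=3320 via (E,hash)
  {ADE}: card=6000; try (A,hash)→3080, (A,merge)→4360, (D,hash)→8040, (A,nl_idx)→8900, (D,nl_idx)→26840, (A,nl)→31150 …(+2); best=3080 via (A,hash)
  {ABCE}: card=72000; try (E,hash)→8320, (C,hash)→11920, (E,merge)→50920, (C,merge)→104920, (C,nl_idx)→125720, (E,nl)→363320 …(+1); best=8320 via (E,hash)
  {ABDE}: card=18000; try (B,hash)→14480, (D,hash)→14520, (B,nl_idx)→75080, (D,nl_idx)→78920, (B,merge)→90080, (D,merge)→106370 …(+2); best=14480 via (B,hash)
  {ABCDE}: card=180000; try (C,hash)→33880, (D,hash)→84320, (C,merge)→303280, (C,nl_idx)→320480, (D,nl_idx)→764320, (D,merge)→1306570 …(+2); best=33880 via (C,hash)

cost=33880; order=E,D,A,B,C; methods=nl_idx,hash,hash,hash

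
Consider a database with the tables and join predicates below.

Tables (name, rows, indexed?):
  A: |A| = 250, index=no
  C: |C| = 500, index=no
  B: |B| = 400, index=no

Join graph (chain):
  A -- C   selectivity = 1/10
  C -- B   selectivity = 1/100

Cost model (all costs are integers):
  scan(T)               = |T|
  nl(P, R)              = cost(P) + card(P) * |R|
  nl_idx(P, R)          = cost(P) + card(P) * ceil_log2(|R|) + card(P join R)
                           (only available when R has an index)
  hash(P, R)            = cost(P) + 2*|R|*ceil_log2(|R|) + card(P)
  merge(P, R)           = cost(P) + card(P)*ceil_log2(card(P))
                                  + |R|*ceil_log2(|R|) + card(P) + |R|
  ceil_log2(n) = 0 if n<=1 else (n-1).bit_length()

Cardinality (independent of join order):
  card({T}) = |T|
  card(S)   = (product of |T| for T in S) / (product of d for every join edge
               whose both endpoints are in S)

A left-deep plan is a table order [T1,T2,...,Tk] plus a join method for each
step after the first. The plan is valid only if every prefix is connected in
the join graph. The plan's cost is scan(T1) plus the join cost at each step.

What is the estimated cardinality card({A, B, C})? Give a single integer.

50000

Tables in S: A(250), B(400), C(500)
Edges inside S: A-C(d=10), C-B(d=100)
numerator = 250 * 400 * 500 = 50000000
denominator = 10 * 100 = 1000
card(S) = 50000000 / 1000 = 50000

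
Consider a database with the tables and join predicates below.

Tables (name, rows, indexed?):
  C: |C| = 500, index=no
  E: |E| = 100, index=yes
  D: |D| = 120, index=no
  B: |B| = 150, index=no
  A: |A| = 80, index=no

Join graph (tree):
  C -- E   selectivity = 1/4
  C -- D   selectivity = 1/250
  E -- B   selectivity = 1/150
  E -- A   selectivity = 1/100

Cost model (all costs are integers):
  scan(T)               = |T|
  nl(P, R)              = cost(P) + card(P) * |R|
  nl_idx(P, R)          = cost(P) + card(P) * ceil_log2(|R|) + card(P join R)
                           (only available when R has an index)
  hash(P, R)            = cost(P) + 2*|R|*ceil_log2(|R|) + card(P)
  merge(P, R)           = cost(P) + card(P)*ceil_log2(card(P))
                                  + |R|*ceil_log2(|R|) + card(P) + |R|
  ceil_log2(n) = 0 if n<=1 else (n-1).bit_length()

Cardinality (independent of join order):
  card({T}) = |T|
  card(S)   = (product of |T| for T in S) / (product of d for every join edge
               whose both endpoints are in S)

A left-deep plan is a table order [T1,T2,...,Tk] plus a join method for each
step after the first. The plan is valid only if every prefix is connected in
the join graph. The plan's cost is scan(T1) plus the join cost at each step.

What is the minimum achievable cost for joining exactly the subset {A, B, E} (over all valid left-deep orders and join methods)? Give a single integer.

Selinger DP over subsets of {A,B,E}:
  {E}: scan cost=100, card=100
  {B}: scan cost=150, card=150
  {A}: scan cost=80, card=80
  {BE}: card=100; try (E,nl_idx)→1300, (E,hash)→1700, (B,merge)→2250, (E,merge)→2300, (B,hash)→2600, (B,nl)→15100 …(+1); best=1300 via (E,nl_idx)
  {AE}: card=80; try (E,nl_idx)→720, (A,hash)→1320, (E,merge)→1520, (A,merge)→1540, (E,hash)→1560, (E,nl)→8080 …(+1); best=720 via (E,nl_idx)
  {ABE}: card=80; try (A,hash)→2520, (B,merge)→2710, (A,merge)→2740, (B,hash)→3200, (A,nl)→9300, (B,nl)→12720; best=2520 via (A,hash)

2520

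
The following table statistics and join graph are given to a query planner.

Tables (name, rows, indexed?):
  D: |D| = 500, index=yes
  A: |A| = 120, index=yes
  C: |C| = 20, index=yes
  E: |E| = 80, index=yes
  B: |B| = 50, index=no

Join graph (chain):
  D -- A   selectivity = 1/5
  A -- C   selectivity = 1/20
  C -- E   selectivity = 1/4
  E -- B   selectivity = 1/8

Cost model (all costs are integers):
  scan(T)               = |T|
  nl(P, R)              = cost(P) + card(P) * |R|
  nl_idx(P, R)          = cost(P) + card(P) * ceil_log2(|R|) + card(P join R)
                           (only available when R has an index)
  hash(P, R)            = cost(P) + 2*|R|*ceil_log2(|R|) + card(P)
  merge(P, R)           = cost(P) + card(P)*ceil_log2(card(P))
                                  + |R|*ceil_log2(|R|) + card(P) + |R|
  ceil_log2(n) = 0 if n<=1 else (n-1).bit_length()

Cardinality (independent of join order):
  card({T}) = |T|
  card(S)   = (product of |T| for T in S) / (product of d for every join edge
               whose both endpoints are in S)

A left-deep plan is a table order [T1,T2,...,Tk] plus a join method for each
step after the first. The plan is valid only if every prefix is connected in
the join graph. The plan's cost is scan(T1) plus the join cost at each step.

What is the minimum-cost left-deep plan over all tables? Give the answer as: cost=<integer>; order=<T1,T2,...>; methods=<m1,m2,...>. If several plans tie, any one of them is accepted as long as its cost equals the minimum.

cost=28520; order=C,A,E,B,D; methods=nl_idx,hash,hash,hash

Selinger DP (subsets sized 1..n):
  {D}: scan cost=500, card=500
  {A}: scan cost=120, card=120
  {C}: scan cost=20, card=20
  {E}: scan cost=80, card=80
  {B}: scan cost=50, card=50
  {AD}: card=12000; try (A,hash)→2680, (D,merge)→6080, (A,merge)→6460, (D,hash)→9240, (D,nl_idx)→13200, (A,nl_idx)→16000 …(+2); best=2680 via (A,hash)
  {AC}: card=120; try (A,nl_idx)→280, (C,hash)→440, (C,nl_idx)→840, (A,merge)→1100, (C,merge)→1200, (A,hash)→1720 …(+2); best=280 via (A,nl_idx)
  {CE}: card=400; try (C,hash)→360, (E,nl_idx)→560, (E,merge)→780, (C,merge)→840, (C,nl_idx)→880, (E,hash)→1160 …(+2); best=360 via (C,hash)
  {BE}: card=500; try (B,hash)→760, (E,nl_idx)→900, (E,merge)→1040, (B,merge)→1070, (E,hash)→1220, (E,nl)→4050 …(+1); best=760 via (B,hash)
  {ACD}: card=12000; try (D,merge)→6240, (D,hash)→9400, (D,nl_idx)→13360, (C,hash)→14880, (D,nl)→60280, (C,nl_idx)→74680 …(+2); best=6240 via (D,merge)
  {ACE}: card=2400; try (E,hash)→1520, (E,merge)→1880, (A,hash)→2440, (E,nl_idx)→3520, (A,merge)→5320, (A,nl_idx)→5560 …(+2); best=1520 via (E,hash)
  {BCE}: card=2500; try (B,hash)→1360, (C,hash)→1460, (B,merge)→4710, (C,nl_idx)→5760, (C,merge)→5880, (C,nl)→10760 …(+1); best=1360 via (B,hash)
  {ACDE}: card=240000; try (D,hash)→12920, (E,hash)→19360, (D,merge)→37720, (E,merge)→186880, (D,nl_idx)→263120, (E,nl_idx)→330240 …(+2); best=12920 via (D,hash)
  {ABCE}: card=15000; try (B,hash)→4520, (A,hash)→5540, (B,merge)→33070, (A,nl_idx)→33860, (A,merge)→34820, (B,nl)→121520 …(+1); best=4520 via (B,hash)
  {ABCDE}: card=1500000; try (D,hash)→28520, (D,merge)→234520, (B,hash)→253520, (D,nl_idx)→1639520, (B,merge)→4573270, (D,nl)→7504520 …(+1); best=28520 via (D,hash)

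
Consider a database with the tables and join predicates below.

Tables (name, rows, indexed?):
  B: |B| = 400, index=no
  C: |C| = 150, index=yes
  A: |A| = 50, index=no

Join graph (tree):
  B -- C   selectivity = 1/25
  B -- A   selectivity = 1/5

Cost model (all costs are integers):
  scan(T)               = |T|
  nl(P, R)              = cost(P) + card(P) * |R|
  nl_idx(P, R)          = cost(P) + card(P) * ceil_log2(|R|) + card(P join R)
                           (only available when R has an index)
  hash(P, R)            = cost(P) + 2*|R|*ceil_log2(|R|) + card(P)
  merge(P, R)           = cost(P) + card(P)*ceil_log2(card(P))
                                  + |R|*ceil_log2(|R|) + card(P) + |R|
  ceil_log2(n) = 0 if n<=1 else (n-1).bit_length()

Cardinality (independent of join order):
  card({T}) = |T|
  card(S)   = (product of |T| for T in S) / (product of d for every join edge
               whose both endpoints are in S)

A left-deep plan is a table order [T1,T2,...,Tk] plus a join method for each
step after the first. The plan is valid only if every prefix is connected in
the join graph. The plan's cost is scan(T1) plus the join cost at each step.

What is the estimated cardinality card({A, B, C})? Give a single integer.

Tables in S: A(50), B(400), C(150)
Edges inside S: B-C(d=25), B-A(d=5)
numerator = 50 * 400 * 150 = 3000000
denominator = 25 * 5 = 125
card(S) = 3000000 / 125 = 24000

24000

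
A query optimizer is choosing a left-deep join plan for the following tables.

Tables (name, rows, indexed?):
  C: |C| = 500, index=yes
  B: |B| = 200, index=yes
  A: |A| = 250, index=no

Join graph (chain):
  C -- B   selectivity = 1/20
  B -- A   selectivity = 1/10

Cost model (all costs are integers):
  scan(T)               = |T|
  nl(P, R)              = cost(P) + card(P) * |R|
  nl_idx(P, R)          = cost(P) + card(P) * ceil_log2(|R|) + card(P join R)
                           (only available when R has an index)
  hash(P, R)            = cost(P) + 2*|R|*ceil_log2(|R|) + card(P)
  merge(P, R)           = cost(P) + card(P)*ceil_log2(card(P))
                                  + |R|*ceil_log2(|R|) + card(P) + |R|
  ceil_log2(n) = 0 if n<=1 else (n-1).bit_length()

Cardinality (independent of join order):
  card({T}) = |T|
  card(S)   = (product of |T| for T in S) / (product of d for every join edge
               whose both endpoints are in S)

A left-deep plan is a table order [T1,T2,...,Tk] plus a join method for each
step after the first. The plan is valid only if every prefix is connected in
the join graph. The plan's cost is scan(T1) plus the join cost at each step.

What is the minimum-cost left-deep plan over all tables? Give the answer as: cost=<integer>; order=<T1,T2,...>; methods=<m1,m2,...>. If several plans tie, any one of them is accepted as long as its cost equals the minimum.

Selinger DP (subsets sized 1..n):
  {C}: scan cost=500, card=500
  {B}: scan cost=200, card=200
  {A}: scan cost=250, card=250
  {BC}: card=5000; try (B,hash)→4200, (C,merge)→7000, (C,nl_idx)→7000, (B,merge)→7300, (C,hash)→9400, (B,nl_idx)→9500 …(+2); best=4200 via (B,hash)
  {AB}: card=5000; try (B,hash)→3700, (A,merge)→4250, (B,merge)→4300, (A,hash)→4400, (B,nl_idx)→7250, (A,nl)→50200 …(+1); best=3700 via (B,hash)
  {ABC}: card=125000; try (A,hash)→13200, (C,hash)→17700, (A,merge)→76450, (C,merge)→78700, (C,nl_idx)→173700, (A,nl)→1254200 …(+1); best=13200 via (A,hash)

cost=13200; order=C,B,A; methods=hash,hash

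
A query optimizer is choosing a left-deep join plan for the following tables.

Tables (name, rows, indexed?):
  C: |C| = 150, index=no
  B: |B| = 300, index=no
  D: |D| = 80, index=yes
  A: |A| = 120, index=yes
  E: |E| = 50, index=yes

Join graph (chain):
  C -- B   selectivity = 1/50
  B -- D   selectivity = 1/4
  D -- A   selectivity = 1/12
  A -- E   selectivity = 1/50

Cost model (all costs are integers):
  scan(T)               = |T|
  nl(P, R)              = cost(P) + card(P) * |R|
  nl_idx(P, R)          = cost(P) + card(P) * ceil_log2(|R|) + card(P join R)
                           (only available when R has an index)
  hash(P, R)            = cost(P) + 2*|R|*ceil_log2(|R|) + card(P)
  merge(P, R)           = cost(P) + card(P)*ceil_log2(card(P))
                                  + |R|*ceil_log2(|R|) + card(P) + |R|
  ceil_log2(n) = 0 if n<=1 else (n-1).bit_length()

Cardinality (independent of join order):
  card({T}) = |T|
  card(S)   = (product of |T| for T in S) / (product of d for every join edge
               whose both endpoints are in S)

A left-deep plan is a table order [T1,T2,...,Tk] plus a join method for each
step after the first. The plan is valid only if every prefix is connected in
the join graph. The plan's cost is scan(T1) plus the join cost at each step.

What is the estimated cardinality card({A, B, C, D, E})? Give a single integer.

Tables in S: A(120), B(300), C(150), D(80), E(50)
Edges inside S: C-B(d=50), B-D(d=4), D-A(d=12), A-E(d=50)
numerator = 120 * 300 * 150 * 80 * 50 = 21600000000
denominator = 50 * 4 * 12 * 50 = 120000
card(S) = 21600000000 / 120000 = 180000

180000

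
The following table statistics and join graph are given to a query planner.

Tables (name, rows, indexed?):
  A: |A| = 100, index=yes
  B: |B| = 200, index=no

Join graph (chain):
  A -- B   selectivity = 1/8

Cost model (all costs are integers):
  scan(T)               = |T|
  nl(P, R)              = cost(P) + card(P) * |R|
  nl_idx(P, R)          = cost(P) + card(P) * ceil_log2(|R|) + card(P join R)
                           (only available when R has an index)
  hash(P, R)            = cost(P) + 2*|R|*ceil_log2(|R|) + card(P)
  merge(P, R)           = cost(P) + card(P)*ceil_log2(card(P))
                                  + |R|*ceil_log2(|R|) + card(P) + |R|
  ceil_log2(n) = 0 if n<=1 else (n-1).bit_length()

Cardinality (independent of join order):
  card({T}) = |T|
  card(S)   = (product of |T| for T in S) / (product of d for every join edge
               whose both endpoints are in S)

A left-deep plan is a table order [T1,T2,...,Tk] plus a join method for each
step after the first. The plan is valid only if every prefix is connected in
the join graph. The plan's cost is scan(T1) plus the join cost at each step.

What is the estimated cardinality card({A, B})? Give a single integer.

Tables in S: A(100), B(200)
Edges inside S: A-B(d=8)
numerator = 100 * 200 = 20000
denominator = 8 = 8
card(S) = 20000 / 8 = 2500

2500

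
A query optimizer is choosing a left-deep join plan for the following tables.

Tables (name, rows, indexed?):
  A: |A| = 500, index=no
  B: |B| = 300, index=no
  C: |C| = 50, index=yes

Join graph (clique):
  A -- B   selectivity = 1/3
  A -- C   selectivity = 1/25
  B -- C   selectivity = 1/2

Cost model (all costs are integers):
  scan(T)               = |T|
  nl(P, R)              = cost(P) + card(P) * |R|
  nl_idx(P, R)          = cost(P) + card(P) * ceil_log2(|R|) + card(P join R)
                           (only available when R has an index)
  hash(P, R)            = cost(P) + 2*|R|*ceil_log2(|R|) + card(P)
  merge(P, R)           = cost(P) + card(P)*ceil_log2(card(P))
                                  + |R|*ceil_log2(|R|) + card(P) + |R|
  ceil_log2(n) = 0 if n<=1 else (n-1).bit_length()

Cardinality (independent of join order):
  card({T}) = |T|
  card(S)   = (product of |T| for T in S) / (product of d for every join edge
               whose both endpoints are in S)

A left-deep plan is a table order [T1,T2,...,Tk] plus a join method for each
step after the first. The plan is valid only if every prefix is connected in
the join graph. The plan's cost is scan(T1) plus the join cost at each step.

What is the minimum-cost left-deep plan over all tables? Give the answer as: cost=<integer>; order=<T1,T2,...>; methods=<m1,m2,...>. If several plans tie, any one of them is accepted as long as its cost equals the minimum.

Selinger DP (subsets sized 1..n):
  {A}: scan cost=500, card=500
  {B}: scan cost=300, card=300
  {C}: scan cost=50, card=50
  {AB}: card=50000; try (B,hash)→6400, (A,merge)→8300, (B,merge)→8500, (A,hash)→9600, (A,nl)→150300, (B,nl)→150500; best=6400 via (B,hash)
  {AC}: card=1000; try (C,hash)→1600, (C,nl_idx)→4500, (A,merge)→5400, (C,merge)→5850, (A,hash)→9100, (A,nl)→25050 …(+1); best=1600 via (C,hash)
  {BC}: card=7500; try (C,hash)→1200, (B,merge)→3400, (C,merge)→3650, (B,hash)→5500, (C,nl_idx)→9600, (B,nl)→15050 …(+1); best=1200 via (C,hash)
  {ABC}: card=50000; try (B,hash)→8000, (B,merge)→15600, (A,hash)→17700, (C,hash)→57000, (A,merge)→111200, (B,nl)→301600 …(+4); best=8000 via (B,hash)

cost=8000; order=A,C,B; methods=hash,hash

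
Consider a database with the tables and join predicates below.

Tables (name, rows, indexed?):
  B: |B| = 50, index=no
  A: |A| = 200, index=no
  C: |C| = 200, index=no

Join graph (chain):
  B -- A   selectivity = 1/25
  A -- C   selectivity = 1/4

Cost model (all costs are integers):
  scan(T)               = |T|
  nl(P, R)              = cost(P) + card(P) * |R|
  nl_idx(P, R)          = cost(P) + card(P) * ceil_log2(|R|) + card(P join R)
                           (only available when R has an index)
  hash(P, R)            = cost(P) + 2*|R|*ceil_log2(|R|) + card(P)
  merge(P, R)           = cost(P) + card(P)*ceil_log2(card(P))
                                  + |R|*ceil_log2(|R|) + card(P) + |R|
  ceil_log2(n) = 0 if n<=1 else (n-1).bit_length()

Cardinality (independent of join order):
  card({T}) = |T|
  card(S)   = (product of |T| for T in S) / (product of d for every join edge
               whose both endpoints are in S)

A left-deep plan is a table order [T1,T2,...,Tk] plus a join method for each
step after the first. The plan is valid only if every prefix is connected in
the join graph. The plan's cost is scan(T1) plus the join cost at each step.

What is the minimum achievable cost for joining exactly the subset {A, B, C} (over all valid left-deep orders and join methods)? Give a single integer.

Selinger DP over subsets of {A,B,C}:
  {B}: scan cost=50, card=50
  {A}: scan cost=200, card=200
  {C}: scan cost=200, card=200
  {AB}: card=400; try (B,hash)→1000, (A,merge)→2200, (B,merge)→2350, (A,hash)→3300, (A,nl)→10050, (B,nl)→10200; best=1000 via (B,hash)
  {AC}: card=10000; try (C,hash)→3600, (A,hash)→3600, (C,merge)→3800, (A,merge)→3800, (C,nl)→40200, (A,nl)→40200; best=3600 via (C,hash)
  {ABC}: card=20000; try (C,hash)→4600, (C,merge)→6800, (B,hash)→14200, (C,nl)→81000, (B,merge)→153950, (B,nl)→503600; best=4600 via (C,hash)

4600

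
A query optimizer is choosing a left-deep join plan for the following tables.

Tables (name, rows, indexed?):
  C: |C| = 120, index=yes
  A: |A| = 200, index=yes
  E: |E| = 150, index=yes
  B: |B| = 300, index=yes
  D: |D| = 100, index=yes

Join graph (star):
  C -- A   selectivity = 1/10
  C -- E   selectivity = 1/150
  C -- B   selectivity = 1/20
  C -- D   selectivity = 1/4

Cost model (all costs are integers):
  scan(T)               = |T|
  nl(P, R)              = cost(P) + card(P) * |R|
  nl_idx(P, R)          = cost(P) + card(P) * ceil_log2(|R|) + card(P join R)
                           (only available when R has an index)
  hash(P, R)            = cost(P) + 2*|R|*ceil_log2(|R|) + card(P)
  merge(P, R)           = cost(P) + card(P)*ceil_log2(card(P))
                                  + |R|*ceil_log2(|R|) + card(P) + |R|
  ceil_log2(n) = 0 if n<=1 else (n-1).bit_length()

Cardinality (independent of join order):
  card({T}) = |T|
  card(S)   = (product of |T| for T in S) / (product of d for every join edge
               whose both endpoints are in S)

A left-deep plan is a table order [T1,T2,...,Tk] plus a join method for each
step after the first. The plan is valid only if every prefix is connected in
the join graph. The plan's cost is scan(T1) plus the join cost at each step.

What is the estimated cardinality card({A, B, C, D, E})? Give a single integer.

900000

Tables in S: A(200), B(300), C(120), D(100), E(150)
Edges inside S: C-A(d=10), C-E(d=150), C-B(d=20), C-D(d=4)
numerator = 200 * 300 * 120 * 100 * 150 = 108000000000
denominator = 10 * 150 * 20 * 4 = 120000
card(S) = 108000000000 / 120000 = 900000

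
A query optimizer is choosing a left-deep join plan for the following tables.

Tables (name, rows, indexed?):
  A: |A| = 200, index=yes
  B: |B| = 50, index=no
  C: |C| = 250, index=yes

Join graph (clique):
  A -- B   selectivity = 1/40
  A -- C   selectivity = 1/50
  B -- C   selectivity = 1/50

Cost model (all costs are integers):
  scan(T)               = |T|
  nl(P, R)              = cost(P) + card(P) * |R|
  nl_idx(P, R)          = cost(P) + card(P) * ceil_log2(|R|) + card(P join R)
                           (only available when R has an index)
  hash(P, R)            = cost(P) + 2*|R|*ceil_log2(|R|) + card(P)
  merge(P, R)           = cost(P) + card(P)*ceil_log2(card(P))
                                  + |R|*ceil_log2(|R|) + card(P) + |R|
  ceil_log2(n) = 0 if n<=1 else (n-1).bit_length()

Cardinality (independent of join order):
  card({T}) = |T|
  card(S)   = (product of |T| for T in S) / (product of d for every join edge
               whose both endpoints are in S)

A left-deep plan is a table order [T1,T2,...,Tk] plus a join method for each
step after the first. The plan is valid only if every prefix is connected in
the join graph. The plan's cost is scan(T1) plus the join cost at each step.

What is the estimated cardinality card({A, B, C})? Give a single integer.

Tables in S: A(200), B(50), C(250)
Edges inside S: A-B(d=40), A-C(d=50), B-C(d=50)
numerator = 200 * 50 * 250 = 2500000
denominator = 40 * 50 * 50 = 100000
card(S) = 2500000 / 100000 = 25

25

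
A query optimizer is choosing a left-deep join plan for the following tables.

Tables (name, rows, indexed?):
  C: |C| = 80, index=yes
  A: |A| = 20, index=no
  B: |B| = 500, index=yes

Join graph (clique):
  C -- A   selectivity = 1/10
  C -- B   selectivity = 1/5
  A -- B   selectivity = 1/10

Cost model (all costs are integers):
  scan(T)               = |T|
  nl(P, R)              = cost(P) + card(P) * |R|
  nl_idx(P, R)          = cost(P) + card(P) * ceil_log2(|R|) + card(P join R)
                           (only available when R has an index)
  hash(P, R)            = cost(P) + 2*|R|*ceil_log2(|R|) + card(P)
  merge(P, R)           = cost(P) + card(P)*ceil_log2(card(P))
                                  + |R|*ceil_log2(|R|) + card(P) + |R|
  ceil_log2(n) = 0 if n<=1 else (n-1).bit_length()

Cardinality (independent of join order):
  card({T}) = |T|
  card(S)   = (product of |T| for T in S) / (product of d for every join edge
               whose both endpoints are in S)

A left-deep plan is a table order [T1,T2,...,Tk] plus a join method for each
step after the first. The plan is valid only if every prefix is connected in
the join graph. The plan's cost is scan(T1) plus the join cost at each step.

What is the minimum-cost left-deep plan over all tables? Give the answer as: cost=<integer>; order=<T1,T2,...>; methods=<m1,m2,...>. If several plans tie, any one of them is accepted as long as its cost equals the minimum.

Selinger DP (subsets sized 1..n):
  {C}: scan cost=80, card=80
  {A}: scan cost=20, card=20
  {B}: scan cost=500, card=500
  {AC}: card=160; try (C,nl_idx)→320, (A,hash)→360, (C,merge)→780, (A,merge)→840, (C,hash)→1160, (C,nl)→1620 …(+1); best=320 via (C,nl_idx)
  {BC}: card=8000; try (C,hash)→2120, (B,merge)→5720, (C,merge)→6140, (B,nl_idx)→8800, (B,hash)→9160, (C,nl_idx)→12000 …(+2); best=2120 via (C,hash)
  {AB}: card=1000; try (B,nl_idx)→1200, (A,hash)→1200, (B,merge)→5140, (A,merge)→5620, (B,hash)→9040, (B,nl)→10020 …(+1); best=1200 via (B,nl_idx)
  {ABC}: card=1600; try (C,hash)→3320, (B,nl_idx)→3360, (B,merge)→6760, (B,hash)→9480, (C,nl_idx)→9800, (A,hash)→10320 …(+5); best=3320 via (C,hash)

cost=3320; order=A,B,C; methods=nl_idx,hash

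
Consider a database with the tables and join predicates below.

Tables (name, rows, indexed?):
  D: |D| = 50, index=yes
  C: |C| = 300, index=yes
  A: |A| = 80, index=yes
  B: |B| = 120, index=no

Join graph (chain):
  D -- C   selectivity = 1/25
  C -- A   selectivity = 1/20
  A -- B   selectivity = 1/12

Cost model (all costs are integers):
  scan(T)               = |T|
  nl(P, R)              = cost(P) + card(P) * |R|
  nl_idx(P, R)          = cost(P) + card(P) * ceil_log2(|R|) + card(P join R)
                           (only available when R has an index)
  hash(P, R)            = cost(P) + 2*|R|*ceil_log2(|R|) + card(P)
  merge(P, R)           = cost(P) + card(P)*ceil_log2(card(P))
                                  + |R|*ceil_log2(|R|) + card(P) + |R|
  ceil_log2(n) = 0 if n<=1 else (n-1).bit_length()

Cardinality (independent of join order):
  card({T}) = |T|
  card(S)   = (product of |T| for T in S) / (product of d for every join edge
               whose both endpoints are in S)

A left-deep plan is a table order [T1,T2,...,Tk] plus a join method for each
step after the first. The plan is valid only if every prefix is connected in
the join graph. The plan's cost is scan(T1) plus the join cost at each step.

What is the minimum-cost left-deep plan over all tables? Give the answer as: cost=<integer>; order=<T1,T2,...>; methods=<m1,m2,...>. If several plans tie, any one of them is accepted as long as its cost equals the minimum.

Selinger DP (subsets sized 1..n):
  {D}: scan cost=50, card=50
  {C}: scan cost=300, card=300
  {A}: scan cost=80, card=80
  {B}: scan cost=120, card=120
  {CD}: card=600; try (C,nl_idx)→1100, (D,hash)→1200, (D,nl_idx)→2700, (C,merge)→3400, (D,merge)→3650, (C,hash)→5500 …(+2); best=1100 via (C,nl_idx)
  {AC}: card=1200; try (A,hash)→1720, (C,nl_idx)→2000, (A,nl_idx)→3600, (C,merge)→3720, (A,merge)→3940, (C,hash)→5560 …(+2); best=1720 via (A,hash)
  {AB}: card=800; try (A,hash)→1360, (B,merge)→1680, (A,merge)→1720, (A,nl_idx)→1760, (B,hash)→1840, (B,nl)→9680 …(+1); best=1360 via (A,hash)
  {ACD}: card=2400; try (A,hash)→2820, (D,hash)→3520, (A,nl_idx)→7700, (A,merge)→8340, (D,nl_idx)→11320, (D,merge)→16470 …(+2); best=2820 via (A,hash)
  {ABC}: card=12000; try (B,hash)→4600, (C,hash)→7560, (C,merge)→13160, (B,merge)→17080, (C,nl_idx)→20560, (B,nl)→145720 …(+1); best=4600 via (B,hash)
  {ABCD}: card=24000; try (B,hash)→6900, (D,hash)→17200, (B,merge)→34980, (D,nl_idx)→100600, (D,merge)→184950, (B,nl)→290820 …(+1); best=6900 via (B,hash)

cost=6900; order=D,C,A,B; methods=nl_idx,hash,hash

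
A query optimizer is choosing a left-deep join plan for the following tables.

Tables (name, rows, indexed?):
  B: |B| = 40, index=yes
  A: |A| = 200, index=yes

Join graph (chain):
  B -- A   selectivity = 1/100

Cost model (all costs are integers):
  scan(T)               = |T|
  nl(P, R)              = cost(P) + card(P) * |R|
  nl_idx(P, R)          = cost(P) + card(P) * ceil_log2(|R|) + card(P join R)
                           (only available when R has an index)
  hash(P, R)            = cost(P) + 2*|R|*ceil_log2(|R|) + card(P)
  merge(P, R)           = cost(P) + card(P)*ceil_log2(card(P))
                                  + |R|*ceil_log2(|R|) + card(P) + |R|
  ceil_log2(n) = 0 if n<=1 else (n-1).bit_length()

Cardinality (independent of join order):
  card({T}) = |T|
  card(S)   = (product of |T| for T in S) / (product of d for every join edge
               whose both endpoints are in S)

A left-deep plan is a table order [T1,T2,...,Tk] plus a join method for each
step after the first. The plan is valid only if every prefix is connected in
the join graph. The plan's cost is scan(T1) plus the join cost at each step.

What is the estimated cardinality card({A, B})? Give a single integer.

80

Tables in S: A(200), B(40)
Edges inside S: B-A(d=100)
numerator = 200 * 40 = 8000
denominator = 100 = 100
card(S) = 8000 / 100 = 80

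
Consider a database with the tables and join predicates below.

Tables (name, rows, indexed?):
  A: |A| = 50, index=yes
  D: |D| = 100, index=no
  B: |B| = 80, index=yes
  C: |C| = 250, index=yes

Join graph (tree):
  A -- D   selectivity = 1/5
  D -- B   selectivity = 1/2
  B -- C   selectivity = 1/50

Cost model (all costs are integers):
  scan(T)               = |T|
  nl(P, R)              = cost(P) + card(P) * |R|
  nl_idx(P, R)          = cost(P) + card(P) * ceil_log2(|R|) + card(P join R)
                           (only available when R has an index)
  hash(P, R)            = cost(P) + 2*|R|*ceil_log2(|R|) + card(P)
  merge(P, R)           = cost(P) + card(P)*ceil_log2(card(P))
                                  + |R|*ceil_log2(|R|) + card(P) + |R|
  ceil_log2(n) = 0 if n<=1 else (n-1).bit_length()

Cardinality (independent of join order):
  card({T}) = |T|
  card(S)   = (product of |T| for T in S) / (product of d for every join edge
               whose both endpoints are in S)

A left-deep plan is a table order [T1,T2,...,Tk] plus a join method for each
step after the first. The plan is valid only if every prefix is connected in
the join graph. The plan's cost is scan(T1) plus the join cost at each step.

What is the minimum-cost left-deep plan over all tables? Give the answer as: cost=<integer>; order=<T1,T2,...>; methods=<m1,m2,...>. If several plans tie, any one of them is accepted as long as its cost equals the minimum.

Selinger DP (subsets sized 1..n):
  {A}: scan cost=50, card=50
  {D}: scan cost=100, card=100
  {B}: scan cost=80, card=80
  {C}: scan cost=250, card=250
  {AD}: card=1000; try (A,hash)→800, (D,merge)→1200, (A,merge)→1250, (D,hash)→1500, (A,nl_idx)→1700, (D,nl)→5050 …(+1); best=800 via (A,hash)
  {BD}: card=4000; try (B,hash)→1320, (D,merge)→1520, (B,merge)→1540, (D,hash)→1560, (B,nl_idx)→4800, (D,nl)→8080 …(+1); best=1320 via (B,hash)
  {BC}: card=400; try (C,nl_idx)→1120, (B,hash)→1620, (B,nl_idx)→2400, (C,merge)→2970, (B,merge)→3140, (C,hash)→4160 …(+2); best=1120 via (C,nl_idx)
  {ABD}: card=40000; try (B,hash)→2920, (A,hash)→5920, (B,merge)→12440, (B,nl_idx)→47800, (A,merge)→53670, (A,nl_idx)→65320 …(+2); best=2920 via (B,hash)
  {BCD}: card=20000; try (D,hash)→2920, (D,merge)→5920, (C,hash)→9320, (D,nl)→41120, (C,nl_idx)→53320, (C,merge)→55570 …(+1); best=2920 via (D,hash)
  {ABCD}: card=200000; try (A,hash)→23520, (C,hash)→46920, (A,nl_idx)→322920, (A,merge)→323270, (C,nl_idx)→522920, (C,merge)→685170 …(+2); best=23520 via (A,hash)

cost=23520; order=B,C,D,A; methods=nl_idx,hash,hash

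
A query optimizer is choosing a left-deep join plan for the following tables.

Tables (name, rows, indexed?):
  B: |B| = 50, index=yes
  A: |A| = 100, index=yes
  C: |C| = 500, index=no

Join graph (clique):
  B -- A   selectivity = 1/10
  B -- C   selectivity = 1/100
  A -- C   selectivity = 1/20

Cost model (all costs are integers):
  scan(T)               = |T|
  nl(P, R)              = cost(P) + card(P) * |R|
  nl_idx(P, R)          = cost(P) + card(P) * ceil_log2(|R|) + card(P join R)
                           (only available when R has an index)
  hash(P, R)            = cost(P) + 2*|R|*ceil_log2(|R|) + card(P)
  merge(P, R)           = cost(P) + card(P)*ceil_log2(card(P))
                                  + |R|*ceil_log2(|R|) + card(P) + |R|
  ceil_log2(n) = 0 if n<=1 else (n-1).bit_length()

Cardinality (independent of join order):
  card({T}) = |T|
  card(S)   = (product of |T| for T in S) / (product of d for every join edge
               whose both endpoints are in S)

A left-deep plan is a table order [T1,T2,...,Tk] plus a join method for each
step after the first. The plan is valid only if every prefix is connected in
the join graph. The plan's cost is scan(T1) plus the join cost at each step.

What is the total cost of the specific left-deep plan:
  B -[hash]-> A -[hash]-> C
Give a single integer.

step 1: scan B: cost=50, card=50
step 2: join A via hash
    card(P join A) = 50*100/(10) = 500
    cost = 50 + 2*100*7 + 50 = 1500
step 3: join C via hash
    card(P join C) = 500*500/(100*20) = 125
    cost = 1500 + 2*500*9 + 500 = 11000

11000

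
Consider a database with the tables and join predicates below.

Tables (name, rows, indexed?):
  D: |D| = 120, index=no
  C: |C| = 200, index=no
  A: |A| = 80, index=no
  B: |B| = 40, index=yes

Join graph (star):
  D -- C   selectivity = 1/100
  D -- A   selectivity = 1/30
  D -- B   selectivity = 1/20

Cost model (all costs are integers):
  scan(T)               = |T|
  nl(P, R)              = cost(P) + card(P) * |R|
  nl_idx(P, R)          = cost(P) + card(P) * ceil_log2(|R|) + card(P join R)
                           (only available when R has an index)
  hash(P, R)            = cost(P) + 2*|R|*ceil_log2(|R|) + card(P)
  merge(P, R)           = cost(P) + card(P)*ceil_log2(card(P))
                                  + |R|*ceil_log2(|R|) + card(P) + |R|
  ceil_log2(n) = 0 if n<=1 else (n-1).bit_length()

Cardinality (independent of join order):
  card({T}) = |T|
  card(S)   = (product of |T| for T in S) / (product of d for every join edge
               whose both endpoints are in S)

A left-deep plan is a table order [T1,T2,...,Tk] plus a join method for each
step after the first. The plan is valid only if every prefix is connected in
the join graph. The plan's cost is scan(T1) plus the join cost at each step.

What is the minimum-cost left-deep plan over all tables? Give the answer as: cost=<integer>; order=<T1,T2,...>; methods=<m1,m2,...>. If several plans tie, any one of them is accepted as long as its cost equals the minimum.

Selinger DP (subsets sized 1..n):
  {D}: scan cost=120, card=120
  {C}: scan cost=200, card=200
  {A}: scan cost=80, card=80
  {B}: scan cost=40, card=40
  {CD}: card=240; try (D,hash)→2080, (C,merge)→2880, (D,merge)→2960, (C,hash)→3440, (C,nl)→24120, (D,nl)→24200; best=2080 via (D,hash)
  {AD}: card=320; try (A,hash)→1360, (D,merge)→1680, (A,merge)→1720, (D,hash)→1840, (D,nl)→9680, (A,nl)→9720; best=1360 via (A,hash)
  {BD}: card=240; try (B,hash)→720, (B,nl_idx)→1080, (D,merge)→1280, (B,merge)→1360, (D,hash)→1760, (D,nl)→4840 …(+1); best=720 via (B,hash)
  {ACD}: card=640; try (A,hash)→3440, (C,hash)→4880, (A,merge)→4880, (C,merge)→6360, (A,nl)→21280, (C,nl)→65360; best=3440 via (A,hash)
  {BCD}: card=480; try (B,hash)→2800, (B,nl_idx)→4000, (C,hash)→4160, (B,merge)→4520, (C,merge)→4680, (B,nl)→11680 …(+1); best=2800 via (B,hash)
  {ABD}: card=640; try (A,hash)→2080, (B,hash)→2160, (A,merge)→3520, (B,nl_idx)→3920, (B,merge)→4840, (B,nl)→14160 …(+1); best=2080 via (A,hash)
  {ABCD}: card=1280; try (A,hash)→4400, (B,hash)→4560, (C,hash)→5920, (A,merge)→8240, (B,nl_idx)→8560, (B,merge)→10760 …(+4); best=4400 via (A,hash)

cost=4400; order=C,D,B,A; methods=hash,hash,hash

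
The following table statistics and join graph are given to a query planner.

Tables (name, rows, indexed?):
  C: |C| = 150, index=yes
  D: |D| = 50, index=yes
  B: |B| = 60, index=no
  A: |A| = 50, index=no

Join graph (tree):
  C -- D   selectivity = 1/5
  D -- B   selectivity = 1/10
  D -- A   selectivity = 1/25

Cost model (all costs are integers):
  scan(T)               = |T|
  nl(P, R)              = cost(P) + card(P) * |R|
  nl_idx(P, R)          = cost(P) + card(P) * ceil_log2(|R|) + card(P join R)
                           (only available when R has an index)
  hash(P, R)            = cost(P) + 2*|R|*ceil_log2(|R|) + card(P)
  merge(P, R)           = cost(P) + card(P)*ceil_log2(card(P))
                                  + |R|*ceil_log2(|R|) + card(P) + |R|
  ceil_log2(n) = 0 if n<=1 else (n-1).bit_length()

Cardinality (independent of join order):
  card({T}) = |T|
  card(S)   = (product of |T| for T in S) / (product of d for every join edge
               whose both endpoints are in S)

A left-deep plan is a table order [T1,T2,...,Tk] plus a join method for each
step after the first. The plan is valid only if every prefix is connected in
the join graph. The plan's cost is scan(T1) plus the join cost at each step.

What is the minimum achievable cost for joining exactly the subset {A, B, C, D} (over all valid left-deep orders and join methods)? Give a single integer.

Selinger DP over subsets of {A,B,C,D}:
  {C}: scan cost=150, card=150
  {D}: scan cost=50, card=50
  {B}: scan cost=60, card=60
  {A}: scan cost=50, card=50
  {CD}: card=1500; try (D,hash)→900, (C,merge)→1750, (D,merge)→1850, (C,nl_idx)→1950, (C,hash)→2500, (D,nl_idx)→2550 …(+2); best=900 via (D,hash)
  {BD}: card=300; try (D,hash)→720, (D,nl_idx)→720, (B,hash)→820, (B,merge)→820, (D,merge)→830, (B,nl)→3050 …(+1); best=720 via (D,hash)
  {AD}: card=100; try (D,nl_idx)→450, (D,hash)→700, (A,hash)→700, (D,merge)→750, (A,merge)→750, (D,nl)→2550 …(+1); best=450 via (D,nl_idx)
  {BCD}: card=9000; try (B,hash)→3120, (C,hash)→3420, (C,merge)→5070, (C,nl_idx)→12120, (B,merge)→19320, (C,nl)→45720 …(+1); best=3120 via (B,hash)
  {ACD}: card=3000; try (C,merge)→2600, (C,hash)→2950, (A,hash)→3000, (C,nl_idx)→4250, (C,nl)→15450, (A,merge)→19250 …(+1); best=2600 via (C,merge)
  {ABD}: card=600; try (B,hash)→1270, (A,hash)→1620, (B,merge)→1670, (A,merge)→4070, (B,nl)→6450, (A,nl)→15720; best=1270 via (B,hash)
  {ABCD}: card=18000; try (C,hash)→4270, (B,hash)→6320, (C,merge)→9220, (A,hash)→12720, (C,nl_idx)→24070, (B,merge)→42020 …(+4); best=4270 via (C,hash)

4270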